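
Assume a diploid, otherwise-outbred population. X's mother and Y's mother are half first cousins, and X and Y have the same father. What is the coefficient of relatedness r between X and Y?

0.265625

Relatedness sums over independent paths through distinct common ancestors.
X and Y are related in two ways: half second cousins through their mothers (r = 1/64) and half-sibs through their shared father (r = 1/4).
r = 1/64 + 1/4 = 0.265625.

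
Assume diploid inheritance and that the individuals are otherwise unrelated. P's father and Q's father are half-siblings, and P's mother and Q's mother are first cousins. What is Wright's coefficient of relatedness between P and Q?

With two independent routes of shared ancestry, r is the sum of the two contributions.
P and Q are related in two ways: half first cousins through their fathers (r = 1/16) and second cousins through their mothers (r = 1/32).
r = 1/16 + 1/32 = 0.09375.

0.09375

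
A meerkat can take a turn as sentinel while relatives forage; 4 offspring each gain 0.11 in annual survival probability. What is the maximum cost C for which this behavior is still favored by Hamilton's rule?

r to an offspring = 0.5 (one parent–offspring link: r = (1/2)^1 = 1/2).
Hamilton's rule: n·r·B > C, so the trait is favored while C < n·r·B = 4·0.5·0.11 = 0.22.

0.22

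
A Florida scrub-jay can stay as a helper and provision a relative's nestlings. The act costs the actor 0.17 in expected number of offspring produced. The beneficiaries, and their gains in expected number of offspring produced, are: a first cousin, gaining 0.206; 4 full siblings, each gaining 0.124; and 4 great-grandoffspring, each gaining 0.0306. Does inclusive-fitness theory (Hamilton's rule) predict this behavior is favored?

Yes

Hamilton's rule: the trait is favored when the sum of r·B over every recipient exceeds the actor's cost C.
r to a first cousin = 0.125 (first cousins share one grandparent pair — two paths of length 4: r = 2·(1/2)^4 = 1/8).
r to a full sibling = 1/2 (full sibs share both parents — two paths of length 2: r = 2·(1/2)^2 = 1/2).
r to a great-grandoffspring = 0.125 (three parent–offspring links: r = (1/2)^3 = 1/8).
Summing one r·B term per recipient: 1·0.125·0.206 + 4·0.5·0.124 + 4·0.125·0.0306 = 0.28905.
0.28905 > 0.17: the indirect benefit exceeds the cost.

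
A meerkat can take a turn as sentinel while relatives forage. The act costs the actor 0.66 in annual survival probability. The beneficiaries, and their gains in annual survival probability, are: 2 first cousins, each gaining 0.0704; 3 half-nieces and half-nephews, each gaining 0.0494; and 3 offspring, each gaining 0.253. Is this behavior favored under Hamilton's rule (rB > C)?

No

Hamilton's rule: the trait is favored when the sum of r·B over every recipient exceeds the actor's cost C.
r to a first cousin = 0.125 (first cousins share one grandparent pair — two paths of length 4: r = 2·(1/2)^4 = 1/8).
r to a half-niece or half-nephew = 1/8 (half-aunt/uncle↔niece/nephew: one path of length 3: r = (1/2)^3 = 1/8).
r to an offspring = 0.5 (one parent–offspring link: r = (1/2)^1 = 1/2).
Summing one r·B term per recipient: 2·0.125·0.0704 + 3·0.125·0.0494 + 3·0.5·0.253 = 0.415625.
0.415625 < 0.66: the indirect benefit is less than the cost.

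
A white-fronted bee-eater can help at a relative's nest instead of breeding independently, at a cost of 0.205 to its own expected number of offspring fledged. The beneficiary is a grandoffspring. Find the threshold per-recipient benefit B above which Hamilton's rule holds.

r to a grandoffspring = 1/4 (two parent–offspring links: r = (1/2)^2 = 1/4).
Hamilton's rule with n recipients of equal r: n·r·B > C, so B > C/(n·r) = 0.205/(1·0.25) = 0.82.

0.82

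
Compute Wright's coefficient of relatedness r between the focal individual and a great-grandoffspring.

0.125

Three parent–offspring links: r = (1/2)^3 = 1/8.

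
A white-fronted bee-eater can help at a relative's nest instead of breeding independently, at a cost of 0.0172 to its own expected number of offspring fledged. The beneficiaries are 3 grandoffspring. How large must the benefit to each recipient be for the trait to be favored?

r to a grandoffspring = 0.25 (two parent–offspring links: r = (1/2)^2 = 1/4).
Hamilton's rule with n recipients of equal r: n·r·B > C, so B > C/(n·r) = 0.0172/(3·0.25) = 0.0229.

0.0229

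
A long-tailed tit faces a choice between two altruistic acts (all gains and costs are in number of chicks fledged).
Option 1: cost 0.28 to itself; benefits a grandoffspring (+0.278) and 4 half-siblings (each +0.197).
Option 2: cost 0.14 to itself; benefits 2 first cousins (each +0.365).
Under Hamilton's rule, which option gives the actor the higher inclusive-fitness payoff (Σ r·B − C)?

Option 1

Option 1: r to a grandoffspring = 0.25.
Option 1: r to a half-sibling = 0.25.
Option 1: Σ r·B − C = (1·0.25·0.278 + 4·0.25·0.197) − 0.28 = -0.0135.
Option 2: r to a first cousin = 0.125.
Option 2: Σ r·B − C = (2·0.125·0.365) − 0.14 = -0.04875.
Option 1 has the higher net inclusive-fitness payoff.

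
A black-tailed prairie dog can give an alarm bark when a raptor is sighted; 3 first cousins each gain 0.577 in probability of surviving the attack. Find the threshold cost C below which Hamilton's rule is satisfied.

0.216375

r to a first cousin = 0.125 (first cousins share one grandparent pair — two paths of length 4: r = 2·(1/2)^4 = 1/8).
Hamilton's rule: n·r·B > C, so the trait is favored while C < n·r·B = 3·0.125·0.577 = 0.216375.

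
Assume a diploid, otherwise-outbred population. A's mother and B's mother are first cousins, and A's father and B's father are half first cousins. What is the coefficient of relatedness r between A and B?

0.046875

Wright's path rule: contributions from independent ancestry routes add.
A and B are related in two ways: second cousins through their mothers (r = 1/32) and half second cousins through their fathers (r = 1/64).
r = 1/32 + 1/64 = 3/64 = 0.046875.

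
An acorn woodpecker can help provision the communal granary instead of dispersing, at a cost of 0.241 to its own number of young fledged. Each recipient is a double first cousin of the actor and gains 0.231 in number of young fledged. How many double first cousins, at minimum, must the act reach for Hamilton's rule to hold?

5

r to a double first cousin = 0.25 (double first cousins share both grandparent pairs — four paths of length 4: r = 4·(1/2)^4 = 1/4).
Hamilton's rule: n·r·B > C  ⇒  n > C/(r·B) = 0.241/(0.25·0.231) = 4.173.
The smallest integer exceeding 4.173 is 5.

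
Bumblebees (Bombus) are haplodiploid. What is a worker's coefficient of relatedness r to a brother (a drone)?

0.25

Her haploid brother carries none of their father's genes and a random half of their mother's genome; that half matches the maternal half of her own genome with probability 1/2: r = 1/2 · 1/2 = 1/4.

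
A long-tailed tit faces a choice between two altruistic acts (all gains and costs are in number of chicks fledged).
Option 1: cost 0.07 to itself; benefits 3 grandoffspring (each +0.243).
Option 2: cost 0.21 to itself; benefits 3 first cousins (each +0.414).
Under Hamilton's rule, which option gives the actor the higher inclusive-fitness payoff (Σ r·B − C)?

Option 1

Option 1: r to a grandoffspring = 0.25.
Option 1: Σ r·B − C = (3·0.25·0.243) − 0.07 = 0.11225.
Option 2: r to a first cousin = 0.125.
Option 2: Σ r·B − C = (3·0.125·0.414) − 0.21 = -0.05475.
Option 1 has the higher net inclusive-fitness payoff.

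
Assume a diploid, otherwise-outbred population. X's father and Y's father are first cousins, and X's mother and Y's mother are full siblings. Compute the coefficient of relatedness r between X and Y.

0.15625

With two independent routes of shared ancestry, r is the sum of the two contributions.
X and Y are related in two ways: second cousins through their fathers (r = 1/32) and first cousins through their mothers (r = 1/8).
r = 1/32 + 1/8 = 0.15625.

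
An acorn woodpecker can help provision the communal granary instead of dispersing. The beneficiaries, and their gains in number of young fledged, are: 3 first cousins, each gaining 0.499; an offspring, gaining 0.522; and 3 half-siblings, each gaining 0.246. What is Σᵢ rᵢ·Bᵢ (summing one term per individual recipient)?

r to a first cousin = 1/8 (first cousins share one grandparent pair — two paths of length 4: r = 2·(1/2)^4 = 1/8).
r to an offspring = 1/2 (one parent–offspring link: r = (1/2)^1 = 1/2).
r to a half-sibling = 0.25 (half-sibs share one parent — one path of length 2: r = (1/2)^2 = 1/4).
Summing one r·B term per recipient: 3·0.125·0.499 + 1·0.5·0.522 + 3·0.25·0.246 = 0.632625.

0.632625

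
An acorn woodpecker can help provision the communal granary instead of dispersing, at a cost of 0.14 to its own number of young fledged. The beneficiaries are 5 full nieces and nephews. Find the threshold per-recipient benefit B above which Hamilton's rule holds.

r to a full niece or nephew = 1/4 (full aunt/uncle↔niece/nephew: two paths of length 3 through the shared grandparent pair: r = 2·(1/2)^3 = 1/4).
Hamilton's rule with n recipients of equal r: n·r·B > C, so B > C/(n·r) = 0.14/(5·0.25) = 0.112.

0.112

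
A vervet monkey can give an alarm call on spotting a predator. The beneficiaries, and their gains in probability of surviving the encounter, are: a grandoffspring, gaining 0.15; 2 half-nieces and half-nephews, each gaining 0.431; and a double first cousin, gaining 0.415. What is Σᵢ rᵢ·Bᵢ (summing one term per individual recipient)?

0.249

r to a grandoffspring = 0.25 (two parent–offspring links: r = (1/2)^2 = 1/4).
r to a half-niece or half-nephew = 0.125 (half-aunt/uncle↔niece/nephew: one path of length 3: r = (1/2)^3 = 1/8).
r to a double first cousin = 0.25 (double first cousins share both grandparent pairs — four paths of length 4: r = 4·(1/2)^4 = 1/4).
Summing one r·B term per recipient: 1·0.25·0.15 + 2·0.125·0.431 + 1·0.25·0.415 = 0.249.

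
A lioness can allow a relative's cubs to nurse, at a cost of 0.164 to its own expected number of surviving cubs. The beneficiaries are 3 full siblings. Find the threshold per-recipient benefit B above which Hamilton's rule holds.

0.1093

r to a full sibling = 0.5 (full sibs share both parents — two paths of length 2: r = 2·(1/2)^2 = 1/2).
Hamilton's rule with n recipients of equal r: n·r·B > C, so B > C/(n·r) = 0.164/(3·0.5) = 0.1093.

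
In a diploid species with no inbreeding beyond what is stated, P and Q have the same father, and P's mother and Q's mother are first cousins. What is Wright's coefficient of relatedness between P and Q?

With two independent routes of shared ancestry, r is the sum of the two contributions.
P and Q are related in two ways: half-sibs through their shared father (r = 1/4) and second cousins through their mothers (r = 1/32).
r = 1/4 + 1/32 = 9/32 = 0.28125.

0.28125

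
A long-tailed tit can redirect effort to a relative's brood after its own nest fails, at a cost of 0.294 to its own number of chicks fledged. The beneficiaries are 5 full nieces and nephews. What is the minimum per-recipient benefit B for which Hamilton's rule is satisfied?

0.2352

r to a full niece or nephew = 0.25 (full aunt/uncle↔niece/nephew: two paths of length 3 through the shared grandparent pair: r = 2·(1/2)^3 = 1/4).
Hamilton's rule with n recipients of equal r: n·r·B > C, so B > C/(n·r) = 0.294/(5·0.25) = 0.2352.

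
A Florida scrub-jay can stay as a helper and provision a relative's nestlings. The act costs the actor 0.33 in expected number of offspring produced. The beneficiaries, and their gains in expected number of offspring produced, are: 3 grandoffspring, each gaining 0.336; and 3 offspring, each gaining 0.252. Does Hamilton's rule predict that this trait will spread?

Yes

Hamilton's rule: the trait is favored when the sum of r·B over every recipient exceeds the actor's cost C.
r to a grandoffspring = 0.25 (two parent–offspring links: r = (1/2)^2 = 1/4).
r to an offspring = 1/2 (one parent–offspring link: r = (1/2)^1 = 1/2).
Summing one r·B term per recipient: 3·0.25·0.336 + 3·0.5·0.252 = 0.63.
0.63 > 0.33: the indirect benefit exceeds the cost.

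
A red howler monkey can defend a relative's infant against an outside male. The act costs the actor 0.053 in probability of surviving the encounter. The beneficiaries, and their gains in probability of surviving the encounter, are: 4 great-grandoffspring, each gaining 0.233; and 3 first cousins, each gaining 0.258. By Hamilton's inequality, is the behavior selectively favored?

Hamilton's rule: the trait is favored when the sum of r·B over every recipient exceeds the actor's cost C.
r to a great-grandoffspring = 0.125 (three parent–offspring links: r = (1/2)^3 = 1/8).
r to a first cousin = 1/8 (first cousins share one grandparent pair — two paths of length 4: r = 2·(1/2)^4 = 1/8).
Summing one r·B term per recipient: 4·0.125·0.233 + 3·0.125·0.258 = 0.21325.
0.21325 > 0.053: the indirect benefit exceeds the cost.

Yes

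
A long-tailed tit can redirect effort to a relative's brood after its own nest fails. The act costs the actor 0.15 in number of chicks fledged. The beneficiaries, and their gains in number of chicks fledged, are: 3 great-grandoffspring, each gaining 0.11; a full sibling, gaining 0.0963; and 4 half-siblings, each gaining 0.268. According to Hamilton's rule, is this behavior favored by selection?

Yes

Hamilton's rule: the trait is favored when the sum of r·B over every recipient exceeds the actor's cost C.
r to a great-grandoffspring = 1/8 (three parent–offspring links: r = (1/2)^3 = 1/8).
r to a full sibling = 1/2 (full sibs share both parents — two paths of length 2: r = 2·(1/2)^2 = 1/2).
r to a half-sibling = 1/4 (half-sibs share one parent — one path of length 2: r = (1/2)^2 = 1/4).
Summing one r·B term per recipient: 3·0.125·0.11 + 1·0.5·0.0963 + 4·0.25·0.268 = 0.3574.
0.3574 > 0.15: the indirect benefit exceeds the cost.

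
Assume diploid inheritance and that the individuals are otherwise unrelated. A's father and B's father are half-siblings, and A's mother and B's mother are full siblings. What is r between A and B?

With two independent routes of shared ancestry, r is the sum of the two contributions.
A and B are related in two ways: half first cousins through their fathers (r = 1/16) and first cousins through their mothers (r = 1/8).
r = 1/16 + 1/8 = 0.1875.

0.1875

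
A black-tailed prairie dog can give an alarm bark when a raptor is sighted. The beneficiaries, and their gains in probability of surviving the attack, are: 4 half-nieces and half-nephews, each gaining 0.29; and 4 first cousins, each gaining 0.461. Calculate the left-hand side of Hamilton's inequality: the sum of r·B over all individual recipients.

r to a half-niece or half-nephew = 1/8 (half-aunt/uncle↔niece/nephew: one path of length 3: r = (1/2)^3 = 1/8).
r to a first cousin = 1/8 (first cousins share one grandparent pair — two paths of length 4: r = 2·(1/2)^4 = 1/8).
Summing one r·B term per recipient: 4·0.125·0.29 + 4·0.125·0.461 = 0.3755.

0.3755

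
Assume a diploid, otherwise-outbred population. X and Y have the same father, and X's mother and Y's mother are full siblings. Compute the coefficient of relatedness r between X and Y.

0.375

Wright's path rule: contributions from independent ancestry routes add.
X and Y are related in two ways: half-sibs through their shared father (r = 1/4) and first cousins through their mothers (r = 1/8).
r = 1/4 + 1/8 = 3/8 = 0.375.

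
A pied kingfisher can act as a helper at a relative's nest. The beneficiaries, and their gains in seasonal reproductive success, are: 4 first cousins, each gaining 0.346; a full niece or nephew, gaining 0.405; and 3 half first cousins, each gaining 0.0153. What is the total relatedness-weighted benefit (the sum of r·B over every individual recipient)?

r to a first cousin = 0.125 (first cousins share one grandparent pair — two paths of length 4: r = 2·(1/2)^4 = 1/8).
r to a full niece or nephew = 1/4 (full aunt/uncle↔niece/nephew: two paths of length 3 through the shared grandparent pair: r = 2·(1/2)^3 = 1/4).
r to a half first cousin = 1/16 (half first cousins share one grandparent — one path of length 4: r = (1/2)^4 = 1/16).
Summing one r·B term per recipient: 4·0.125·0.346 + 1·0.25·0.405 + 3·0.0625·0.0153 = 0.27711875.

0.27711875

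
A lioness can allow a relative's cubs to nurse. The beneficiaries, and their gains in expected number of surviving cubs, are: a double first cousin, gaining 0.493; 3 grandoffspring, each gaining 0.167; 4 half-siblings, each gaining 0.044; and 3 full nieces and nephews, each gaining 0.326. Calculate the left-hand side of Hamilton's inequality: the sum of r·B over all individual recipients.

r to a double first cousin = 1/4 (double first cousins share both grandparent pairs — four paths of length 4: r = 4·(1/2)^4 = 1/4).
r to a grandoffspring = 1/4 (two parent–offspring links: r = (1/2)^2 = 1/4).
r to a half-sibling = 0.25 (half-sibs share one parent — one path of length 2: r = (1/2)^2 = 1/4).
r to a full niece or nephew = 0.25 (full aunt/uncle↔niece/nephew: two paths of length 3 through the shared grandparent pair: r = 2·(1/2)^3 = 1/4).
Summing one r·B term per recipient: 1·0.25·0.493 + 3·0.25·0.167 + 4·0.25·0.044 + 3·0.25·0.326 = 0.537.

0.537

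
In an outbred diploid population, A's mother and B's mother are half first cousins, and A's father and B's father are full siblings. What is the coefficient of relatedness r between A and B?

Wright's path rule: contributions from independent ancestry routes add.
A and B are related in two ways: half second cousins through their mothers (r = 1/64) and first cousins through their fathers (r = 1/8).
r = 1/64 + 1/8 = 9/64 = 0.140625.

0.140625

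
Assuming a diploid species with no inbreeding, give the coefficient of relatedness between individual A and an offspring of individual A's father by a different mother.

Each parent–offspring link contributes a factor of 1/2, and independent paths through distinct common ancestors add.
Half-sibs share one parent — one path of length 2: r = (1/2)^2 = 1/4.

0.25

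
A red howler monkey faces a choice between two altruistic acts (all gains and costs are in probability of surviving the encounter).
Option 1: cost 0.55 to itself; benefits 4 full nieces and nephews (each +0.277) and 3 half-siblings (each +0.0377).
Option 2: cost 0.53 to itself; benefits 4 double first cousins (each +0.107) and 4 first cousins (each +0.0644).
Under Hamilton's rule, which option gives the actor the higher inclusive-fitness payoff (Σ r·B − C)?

Option 1: r to a full niece or nephew = 0.25.
Option 1: r to a half-sibling = 0.25.
Option 1: Σ r·B − C = (4·0.25·0.277 + 3·0.25·0.0377) − 0.55 = -0.244725.
Option 2: r to a double first cousin = 0.25.
Option 2: r to a first cousin = 0.125.
Option 2: Σ r·B − C = (4·0.25·0.107 + 4·0.125·0.0644) − 0.53 = -0.3908.
Option 1 has the higher net inclusive-fitness payoff.

Option 1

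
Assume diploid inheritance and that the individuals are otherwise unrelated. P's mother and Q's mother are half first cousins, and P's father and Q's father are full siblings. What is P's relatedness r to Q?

Independent pedigree routes through distinct common ancestors add.
P and Q are related in two ways: half second cousins through their mothers (r = 1/64) and first cousins through their fathers (r = 1/8).
r = 1/64 + 1/8 = 0.140625.

0.140625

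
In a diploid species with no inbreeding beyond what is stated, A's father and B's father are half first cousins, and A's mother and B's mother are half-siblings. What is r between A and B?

With two independent routes of shared ancestry, r is the sum of the two contributions.
A and B are related in two ways: half second cousins through their fathers (r = 1/64) and half first cousins through their mothers (r = 1/16).
r = 1/64 + 1/16 = 0.078125.

0.078125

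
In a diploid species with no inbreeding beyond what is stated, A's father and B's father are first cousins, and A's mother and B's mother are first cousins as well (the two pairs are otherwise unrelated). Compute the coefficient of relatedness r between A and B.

0.0625

With two independent routes of shared ancestry, r is the sum of the two contributions.
A and B are related in two ways: second cousins through their fathers (r = 1/32) and second cousins through their mothers (r = 1/32).
r = 1/32 + 1/32 = 1/16 = 0.0625.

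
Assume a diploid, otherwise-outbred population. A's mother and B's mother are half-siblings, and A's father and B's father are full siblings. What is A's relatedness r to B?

With two independent routes of shared ancestry, r is the sum of the two contributions.
A and B are related in two ways: half first cousins through their mothers (r = 1/16) and first cousins through their fathers (r = 1/8).
r = 1/16 + 1/8 = 0.1875.

0.1875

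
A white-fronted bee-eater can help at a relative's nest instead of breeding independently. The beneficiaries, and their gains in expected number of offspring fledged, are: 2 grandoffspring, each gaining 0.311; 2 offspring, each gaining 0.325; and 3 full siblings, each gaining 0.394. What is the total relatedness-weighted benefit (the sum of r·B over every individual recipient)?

r to a grandoffspring = 1/4 (two parent–offspring links: r = (1/2)^2 = 1/4).
r to an offspring = 1/2 (one parent–offspring link: r = (1/2)^1 = 1/2).
r to a full sibling = 1/2 (full sibs share both parents — two paths of length 2: r = 2·(1/2)^2 = 1/2).
Summing one r·B term per recipient: 2·0.25·0.311 + 2·0.5·0.325 + 3·0.5·0.394 = 1.0715.

1.0715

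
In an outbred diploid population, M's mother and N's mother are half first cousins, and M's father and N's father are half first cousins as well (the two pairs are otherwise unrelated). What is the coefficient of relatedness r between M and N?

0.03125

With two independent routes of shared ancestry, r is the sum of the two contributions.
M and N are related in two ways: half second cousins through their mothers (r = 1/64) and half second cousins through their fathers (r = 1/64).
r = 1/64 + 1/64 = 1/32 = 0.03125.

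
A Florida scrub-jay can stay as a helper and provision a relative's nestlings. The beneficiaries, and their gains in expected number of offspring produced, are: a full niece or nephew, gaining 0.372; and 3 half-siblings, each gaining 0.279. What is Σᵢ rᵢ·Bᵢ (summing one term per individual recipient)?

r to a full niece or nephew = 0.25 (full aunt/uncle↔niece/nephew: two paths of length 3 through the shared grandparent pair: r = 2·(1/2)^3 = 1/4).
r to a half-sibling = 0.25 (half-sibs share one parent — one path of length 2: r = (1/2)^2 = 1/4).
Summing one r·B term per recipient: 1·0.25·0.372 + 3·0.25·0.279 = 0.30225.

0.30225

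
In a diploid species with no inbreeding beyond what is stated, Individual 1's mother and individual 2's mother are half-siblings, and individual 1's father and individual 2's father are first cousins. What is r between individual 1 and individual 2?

Independent pedigree routes through distinct common ancestors add.
Individual 1 and individual 2 are related in two ways: half first cousins through their mothers (r = 1/16) and second cousins through their fathers (r = 1/32).
r = 1/16 + 1/32 = 3/32 = 0.09375.

0.09375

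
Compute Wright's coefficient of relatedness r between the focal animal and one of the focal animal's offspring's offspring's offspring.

Each parent–offspring link contributes a factor of 1/2, and independent paths through distinct common ancestors add.
Three parent–offspring links: r = (1/2)^3 = 1/8.

0.125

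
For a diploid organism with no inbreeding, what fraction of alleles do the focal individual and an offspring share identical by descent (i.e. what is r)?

Each parent–offspring link contributes a factor of 1/2, and independent paths through distinct common ancestors add.
One parent–offspring link: r = (1/2)^1 = 1/2.

0.5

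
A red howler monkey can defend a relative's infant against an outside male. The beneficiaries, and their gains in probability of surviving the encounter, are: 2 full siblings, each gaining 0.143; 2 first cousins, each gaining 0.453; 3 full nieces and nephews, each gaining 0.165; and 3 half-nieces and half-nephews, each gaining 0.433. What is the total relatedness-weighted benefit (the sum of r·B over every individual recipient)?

r to a full sibling = 0.5 (full sibs share both parents — two paths of length 2: r = 2·(1/2)^2 = 1/2).
r to a first cousin = 1/8 (first cousins share one grandparent pair — two paths of length 4: r = 2·(1/2)^4 = 1/8).
r to a full niece or nephew = 1/4 (full aunt/uncle↔niece/nephew: two paths of length 3 through the shared grandparent pair: r = 2·(1/2)^3 = 1/4).
r to a half-niece or half-nephew = 1/8 (half-aunt/uncle↔niece/nephew: one path of length 3: r = (1/2)^3 = 1/8).
Summing one r·B term per recipient: 2·0.5·0.143 + 2·0.125·0.453 + 3·0.25·0.165 + 3·0.125·0.433 = 0.542375.

0.542375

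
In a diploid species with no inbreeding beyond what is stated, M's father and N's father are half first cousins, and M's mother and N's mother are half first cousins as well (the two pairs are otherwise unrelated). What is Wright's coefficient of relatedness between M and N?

0.03125

Relatedness sums over independent paths through distinct common ancestors.
M and N are related in two ways: half second cousins through their fathers (r = 1/64) and half second cousins through their mothers (r = 1/64).
r = 1/64 + 1/64 = 1/32 = 0.03125.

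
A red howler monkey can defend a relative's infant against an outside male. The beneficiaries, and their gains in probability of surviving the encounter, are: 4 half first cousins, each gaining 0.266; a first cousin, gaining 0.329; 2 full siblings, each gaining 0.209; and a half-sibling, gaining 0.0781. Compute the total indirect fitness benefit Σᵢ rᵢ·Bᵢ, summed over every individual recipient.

r to a half first cousin = 0.0625 (half first cousins share one grandparent — one path of length 4: r = (1/2)^4 = 1/16).
r to a first cousin = 1/8 (first cousins share one grandparent pair — two paths of length 4: r = 2·(1/2)^4 = 1/8).
r to a full sibling = 1/2 (full sibs share both parents — two paths of length 2: r = 2·(1/2)^2 = 1/2).
r to a half-sibling = 0.25 (half-sibs share one parent — one path of length 2: r = (1/2)^2 = 1/4).
Summing one r·B term per recipient: 4·0.0625·0.266 + 1·0.125·0.329 + 2·0.5·0.209 + 1·0.25·0.0781 = 0.33615.

0.33615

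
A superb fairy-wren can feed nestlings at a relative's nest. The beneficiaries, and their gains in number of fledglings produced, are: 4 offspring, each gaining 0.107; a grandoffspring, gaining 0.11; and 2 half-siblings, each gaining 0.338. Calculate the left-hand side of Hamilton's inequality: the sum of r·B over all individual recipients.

r to an offspring = 0.5 (one parent–offspring link: r = (1/2)^1 = 1/2).
r to a grandoffspring = 0.25 (two parent–offspring links: r = (1/2)^2 = 1/4).
r to a half-sibling = 1/4 (half-sibs share one parent — one path of length 2: r = (1/2)^2 = 1/4).
Summing one r·B term per recipient: 4·0.5·0.107 + 1·0.25·0.11 + 2·0.25·0.338 = 0.4105.

0.4105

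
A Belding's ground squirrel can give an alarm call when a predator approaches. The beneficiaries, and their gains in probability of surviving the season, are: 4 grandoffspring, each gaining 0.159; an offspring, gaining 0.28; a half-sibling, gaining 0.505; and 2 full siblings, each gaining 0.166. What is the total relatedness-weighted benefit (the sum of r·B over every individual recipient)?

0.59125

r to a grandoffspring = 0.25 (two parent–offspring links: r = (1/2)^2 = 1/4).
r to an offspring = 1/2 (one parent–offspring link: r = (1/2)^1 = 1/2).
r to a half-sibling = 1/4 (half-sibs share one parent — one path of length 2: r = (1/2)^2 = 1/4).
r to a full sibling = 1/2 (full sibs share both parents — two paths of length 2: r = 2·(1/2)^2 = 1/2).
Summing one r·B term per recipient: 4·0.25·0.159 + 1·0.5·0.28 + 1·0.25·0.505 + 2·0.5·0.166 = 0.59125.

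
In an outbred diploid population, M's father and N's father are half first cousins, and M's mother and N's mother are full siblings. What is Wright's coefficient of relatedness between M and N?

Independent pedigree routes through distinct common ancestors add.
M and N are related in two ways: half second cousins through their fathers (r = 1/64) and first cousins through their mothers (r = 1/8).
r = 1/64 + 1/8 = 0.140625.

0.140625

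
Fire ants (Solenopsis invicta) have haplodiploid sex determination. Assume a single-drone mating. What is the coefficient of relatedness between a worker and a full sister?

Haplodiploid full sisters inherit their father's entire haploid genome identically (contributing 1/2) and on average half of their mother's contribution (1/2 · 1/2 = 1/4); r = 1/2 + 1/4 = 3/4.

0.75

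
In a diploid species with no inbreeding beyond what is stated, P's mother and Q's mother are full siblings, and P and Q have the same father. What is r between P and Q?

0.375

Independent pedigree routes through distinct common ancestors add.
P and Q are related in two ways: first cousins through their mothers (r = 1/8) and half-sibs through their shared father (r = 1/4).
r = 1/8 + 1/4 = 0.375.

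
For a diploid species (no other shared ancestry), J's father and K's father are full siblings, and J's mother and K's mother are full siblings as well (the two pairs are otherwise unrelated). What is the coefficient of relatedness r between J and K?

Relatedness sums over independent paths through distinct common ancestors.
J and K are related in two ways: first cousins through their fathers (r = 1/8) and first cousins through their mothers (r = 1/8) — i.e. double first cousins.
r = 1/8 + 1/8 = 1/4 = 0.25.

0.25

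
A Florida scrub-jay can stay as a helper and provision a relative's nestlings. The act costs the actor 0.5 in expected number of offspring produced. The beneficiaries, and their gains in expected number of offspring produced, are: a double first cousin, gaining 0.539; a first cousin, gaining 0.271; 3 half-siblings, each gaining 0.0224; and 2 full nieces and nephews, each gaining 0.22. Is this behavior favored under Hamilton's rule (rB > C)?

No

Hamilton's rule: the trait is favored when the sum of r·B over every recipient exceeds the actor's cost C.
r to a double first cousin = 0.25 (double first cousins share both grandparent pairs — four paths of length 4: r = 4·(1/2)^4 = 1/4).
r to a first cousin = 0.125 (first cousins share one grandparent pair — two paths of length 4: r = 2·(1/2)^4 = 1/8).
r to a half-sibling = 1/4 (half-sibs share one parent — one path of length 2: r = (1/2)^2 = 1/4).
r to a full niece or nephew = 1/4 (full aunt/uncle↔niece/nephew: two paths of length 3 through the shared grandparent pair: r = 2·(1/2)^3 = 1/4).
Summing one r·B term per recipient: 1·0.25·0.539 + 1·0.125·0.271 + 3·0.25·0.0224 + 2·0.25·0.22 = 0.295425.
0.295425 < 0.5: the indirect benefit is less than the cost.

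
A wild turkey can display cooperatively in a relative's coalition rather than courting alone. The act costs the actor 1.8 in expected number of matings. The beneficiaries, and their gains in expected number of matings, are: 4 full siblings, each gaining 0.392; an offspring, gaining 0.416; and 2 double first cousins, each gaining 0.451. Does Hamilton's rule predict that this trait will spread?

Hamilton's rule: the trait is favored when the sum of r·B over every recipient exceeds the actor's cost C.
r to a full sibling = 1/2 (full sibs share both parents — two paths of length 2: r = 2·(1/2)^2 = 1/2).
r to an offspring = 0.5 (one parent–offspring link: r = (1/2)^1 = 1/2).
r to a double first cousin = 1/4 (double first cousins share both grandparent pairs — four paths of length 4: r = 4·(1/2)^4 = 1/4).
Summing one r·B term per recipient: 4·0.5·0.392 + 1·0.5·0.416 + 2·0.25·0.451 = 1.2175.
1.2175 < 1.8: the indirect benefit is less than the cost.

No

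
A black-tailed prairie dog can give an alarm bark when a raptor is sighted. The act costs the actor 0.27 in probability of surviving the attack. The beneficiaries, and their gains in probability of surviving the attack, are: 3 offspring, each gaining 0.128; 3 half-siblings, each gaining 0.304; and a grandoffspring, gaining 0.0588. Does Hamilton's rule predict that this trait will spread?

Hamilton's rule: the trait is favored when the sum of r·B over every recipient exceeds the actor's cost C.
r to an offspring = 0.5 (one parent–offspring link: r = (1/2)^1 = 1/2).
r to a half-sibling = 1/4 (half-sibs share one parent — one path of length 2: r = (1/2)^2 = 1/4).
r to a grandoffspring = 0.25 (two parent–offspring links: r = (1/2)^2 = 1/4).
Summing one r·B term per recipient: 3·0.5·0.128 + 3·0.25·0.304 + 1·0.25·0.0588 = 0.4347.
0.4347 > 0.27: the indirect benefit exceeds the cost.

Yes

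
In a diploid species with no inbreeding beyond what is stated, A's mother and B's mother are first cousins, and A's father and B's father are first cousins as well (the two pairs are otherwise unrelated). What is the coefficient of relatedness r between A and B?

Independent pedigree routes through distinct common ancestors add.
A and B are related in two ways: second cousins through their mothers (r = 1/32) and second cousins through their fathers (r = 1/32).
r = 1/32 + 1/32 = 0.0625.

0.0625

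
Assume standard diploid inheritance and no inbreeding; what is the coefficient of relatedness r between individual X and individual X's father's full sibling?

0.25

Each parent–offspring link contributes a factor of 1/2, and independent paths through distinct common ancestors add.
Full aunt/uncle↔niece/nephew: two paths of length 3 through the shared grandparent pair: r = 2·(1/2)^3 = 1/4.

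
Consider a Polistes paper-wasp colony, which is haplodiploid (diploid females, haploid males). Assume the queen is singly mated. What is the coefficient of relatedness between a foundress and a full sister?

Haplodiploid full sisters inherit their father's entire haploid genome identically (contributing 1/2) and on average half of their mother's contribution (1/2 · 1/2 = 1/4); r = 1/2 + 1/4 = 3/4.

0.75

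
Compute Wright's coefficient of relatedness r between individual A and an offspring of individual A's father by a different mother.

0.25

Each parent–offspring link contributes a factor of 1/2, and independent paths through distinct common ancestors add.
Half-sibs share one parent — one path of length 2: r = (1/2)^2 = 1/4.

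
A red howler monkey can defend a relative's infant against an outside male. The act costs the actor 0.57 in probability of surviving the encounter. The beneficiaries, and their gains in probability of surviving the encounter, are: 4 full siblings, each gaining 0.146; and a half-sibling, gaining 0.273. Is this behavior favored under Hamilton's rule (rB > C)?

No

Hamilton's rule: the trait is favored when the sum of r·B over every recipient exceeds the actor's cost C.
r to a full sibling = 0.5 (full sibs share both parents — two paths of length 2: r = 2·(1/2)^2 = 1/2).
r to a half-sibling = 0.25 (half-sibs share one parent — one path of length 2: r = (1/2)^2 = 1/4).
Summing one r·B term per recipient: 4·0.5·0.146 + 1·0.25·0.273 = 0.36025.
0.36025 < 0.57: the indirect benefit is less than the cost.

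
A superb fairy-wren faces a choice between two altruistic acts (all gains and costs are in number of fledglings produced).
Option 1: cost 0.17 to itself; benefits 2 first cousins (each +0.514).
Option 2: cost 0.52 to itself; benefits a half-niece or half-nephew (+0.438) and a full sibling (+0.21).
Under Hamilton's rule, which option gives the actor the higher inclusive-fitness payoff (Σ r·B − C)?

Option 1

Option 1: r to a first cousin = 0.125.
Option 1: Σ r·B − C = (2·0.125·0.514) − 0.17 = -0.0415.
Option 2: r to a half-niece or half-nephew = 0.125.
Option 2: r to a full sibling = 0.5.
Option 2: Σ r·B − C = (1·0.125·0.438 + 1·0.5·0.21) − 0.52 = -0.36025.
Option 1 has the higher net inclusive-fitness payoff.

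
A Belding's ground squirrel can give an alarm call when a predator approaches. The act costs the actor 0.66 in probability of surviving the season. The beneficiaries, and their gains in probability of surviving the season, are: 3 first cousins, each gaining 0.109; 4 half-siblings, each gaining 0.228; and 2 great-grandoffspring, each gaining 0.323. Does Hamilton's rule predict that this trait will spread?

No

Hamilton's rule: the trait is favored when the sum of r·B over every recipient exceeds the actor's cost C.
r to a first cousin = 0.125 (first cousins share one grandparent pair — two paths of length 4: r = 2·(1/2)^4 = 1/8).
r to a half-sibling = 0.25 (half-sibs share one parent — one path of length 2: r = (1/2)^2 = 1/4).
r to a great-grandoffspring = 0.125 (three parent–offspring links: r = (1/2)^3 = 1/8).
Summing one r·B term per recipient: 3·0.125·0.109 + 4·0.25·0.228 + 2·0.125·0.323 = 0.349625.
0.349625 < 0.66: the indirect benefit is less than the cost.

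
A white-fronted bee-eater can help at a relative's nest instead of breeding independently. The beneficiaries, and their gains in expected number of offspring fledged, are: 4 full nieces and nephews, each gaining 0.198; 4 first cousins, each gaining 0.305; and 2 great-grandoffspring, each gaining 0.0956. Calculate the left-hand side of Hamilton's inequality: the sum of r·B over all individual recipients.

r to a full niece or nephew = 1/4 (full aunt/uncle↔niece/nephew: two paths of length 3 through the shared grandparent pair: r = 2·(1/2)^3 = 1/4).
r to a first cousin = 1/8 (first cousins share one grandparent pair — two paths of length 4: r = 2·(1/2)^4 = 1/8).
r to a great-grandoffspring = 1/8 (three parent–offspring links: r = (1/2)^3 = 1/8).
Summing one r·B term per recipient: 4·0.25·0.198 + 4·0.125·0.305 + 2·0.125·0.0956 = 0.3744.

0.3744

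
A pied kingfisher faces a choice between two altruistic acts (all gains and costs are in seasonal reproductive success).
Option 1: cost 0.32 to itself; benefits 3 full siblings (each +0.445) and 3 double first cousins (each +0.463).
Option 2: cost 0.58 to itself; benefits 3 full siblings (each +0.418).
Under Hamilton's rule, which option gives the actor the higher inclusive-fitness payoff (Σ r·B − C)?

Option 1: r to a full sibling = 0.5.
Option 1: r to a double first cousin = 0.25.
Option 1: Σ r·B − C = (3·0.5·0.445 + 3·0.25·0.463) − 0.32 = 0.69475.
Option 2: r to a full sibling = 0.5.
Option 2: Σ r·B − C = (3·0.5·0.418) − 0.58 = 0.047.
Option 1 has the higher net inclusive-fitness payoff.

Option 1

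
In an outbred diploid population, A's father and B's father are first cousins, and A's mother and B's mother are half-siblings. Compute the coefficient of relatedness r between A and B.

0.09375

With two independent routes of shared ancestry, r is the sum of the two contributions.
A and B are related in two ways: second cousins through their fathers (r = 1/32) and half first cousins through their mothers (r = 1/16).
r = 1/32 + 1/16 = 0.09375.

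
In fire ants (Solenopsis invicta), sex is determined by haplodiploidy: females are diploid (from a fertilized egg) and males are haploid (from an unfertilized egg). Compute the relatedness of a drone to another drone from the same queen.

Haploid brothers each carry a random half of the queen's diploid genome, so on average they share half: r = 1/2.

0.5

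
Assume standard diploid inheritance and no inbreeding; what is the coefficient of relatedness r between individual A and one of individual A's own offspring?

Each parent–offspring link contributes a factor of 1/2, and independent paths through distinct common ancestors add.
One parent–offspring link: r = (1/2)^1 = 1/2.

0.5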